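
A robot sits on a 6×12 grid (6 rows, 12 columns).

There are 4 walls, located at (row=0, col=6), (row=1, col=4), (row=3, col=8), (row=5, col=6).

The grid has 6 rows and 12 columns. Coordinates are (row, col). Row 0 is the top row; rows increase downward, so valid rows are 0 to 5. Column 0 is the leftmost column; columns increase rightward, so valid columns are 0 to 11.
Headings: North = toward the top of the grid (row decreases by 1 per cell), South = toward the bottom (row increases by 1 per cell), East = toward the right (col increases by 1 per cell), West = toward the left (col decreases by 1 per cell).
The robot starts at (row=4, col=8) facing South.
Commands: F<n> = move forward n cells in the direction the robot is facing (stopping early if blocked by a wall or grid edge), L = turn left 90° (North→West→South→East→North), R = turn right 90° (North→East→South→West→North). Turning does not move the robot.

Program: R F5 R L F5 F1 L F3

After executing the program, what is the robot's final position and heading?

Answer: Final position: (row=5, col=0), facing South

Derivation:
Start: (row=4, col=8), facing South
  R: turn right, now facing West
  F5: move forward 5, now at (row=4, col=3)
  R: turn right, now facing North
  L: turn left, now facing West
  F5: move forward 3/5 (blocked), now at (row=4, col=0)
  F1: move forward 0/1 (blocked), now at (row=4, col=0)
  L: turn left, now facing South
  F3: move forward 1/3 (blocked), now at (row=5, col=0)
Final: (row=5, col=0), facing South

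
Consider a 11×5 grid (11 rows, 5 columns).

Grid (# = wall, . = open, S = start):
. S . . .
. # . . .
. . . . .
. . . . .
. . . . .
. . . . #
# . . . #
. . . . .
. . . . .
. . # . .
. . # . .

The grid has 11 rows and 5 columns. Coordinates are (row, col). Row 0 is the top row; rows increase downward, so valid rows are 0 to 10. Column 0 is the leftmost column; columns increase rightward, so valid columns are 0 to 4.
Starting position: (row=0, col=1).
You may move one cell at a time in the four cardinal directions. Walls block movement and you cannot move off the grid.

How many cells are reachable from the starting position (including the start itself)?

BFS flood-fill from (row=0, col=1):
  Distance 0: (row=0, col=1)
  Distance 1: (row=0, col=0), (row=0, col=2)
  Distance 2: (row=0, col=3), (row=1, col=0), (row=1, col=2)
  Distance 3: (row=0, col=4), (row=1, col=3), (row=2, col=0), (row=2, col=2)
  Distance 4: (row=1, col=4), (row=2, col=1), (row=2, col=3), (row=3, col=0), (row=3, col=2)
  Distance 5: (row=2, col=4), (row=3, col=1), (row=3, col=3), (row=4, col=0), (row=4, col=2)
  Distance 6: (row=3, col=4), (row=4, col=1), (row=4, col=3), (row=5, col=0), (row=5, col=2)
  Distance 7: (row=4, col=4), (row=5, col=1), (row=5, col=3), (row=6, col=2)
  Distance 8: (row=6, col=1), (row=6, col=3), (row=7, col=2)
  Distance 9: (row=7, col=1), (row=7, col=3), (row=8, col=2)
  Distance 10: (row=7, col=0), (row=7, col=4), (row=8, col=1), (row=8, col=3)
  Distance 11: (row=8, col=0), (row=8, col=4), (row=9, col=1), (row=9, col=3)
  Distance 12: (row=9, col=0), (row=9, col=4), (row=10, col=1), (row=10, col=3)
  Distance 13: (row=10, col=0), (row=10, col=4)
Total reachable: 49 (grid has 49 open cells total)

Answer: Reachable cells: 49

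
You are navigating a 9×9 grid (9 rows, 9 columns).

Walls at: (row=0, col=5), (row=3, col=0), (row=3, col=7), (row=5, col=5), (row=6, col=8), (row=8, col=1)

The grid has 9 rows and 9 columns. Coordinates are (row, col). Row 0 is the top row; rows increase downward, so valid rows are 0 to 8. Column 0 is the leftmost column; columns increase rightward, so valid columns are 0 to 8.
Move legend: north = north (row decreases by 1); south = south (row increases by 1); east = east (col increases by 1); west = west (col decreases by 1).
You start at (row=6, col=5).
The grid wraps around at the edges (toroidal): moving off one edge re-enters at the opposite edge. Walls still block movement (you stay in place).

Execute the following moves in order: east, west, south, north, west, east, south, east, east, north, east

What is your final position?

Start: (row=6, col=5)
  east (east): (row=6, col=5) -> (row=6, col=6)
  west (west): (row=6, col=6) -> (row=6, col=5)
  south (south): (row=6, col=5) -> (row=7, col=5)
  north (north): (row=7, col=5) -> (row=6, col=5)
  west (west): (row=6, col=5) -> (row=6, col=4)
  east (east): (row=6, col=4) -> (row=6, col=5)
  south (south): (row=6, col=5) -> (row=7, col=5)
  east (east): (row=7, col=5) -> (row=7, col=6)
  east (east): (row=7, col=6) -> (row=7, col=7)
  north (north): (row=7, col=7) -> (row=6, col=7)
  east (east): blocked, stay at (row=6, col=7)
Final: (row=6, col=7)

Answer: Final position: (row=6, col=7)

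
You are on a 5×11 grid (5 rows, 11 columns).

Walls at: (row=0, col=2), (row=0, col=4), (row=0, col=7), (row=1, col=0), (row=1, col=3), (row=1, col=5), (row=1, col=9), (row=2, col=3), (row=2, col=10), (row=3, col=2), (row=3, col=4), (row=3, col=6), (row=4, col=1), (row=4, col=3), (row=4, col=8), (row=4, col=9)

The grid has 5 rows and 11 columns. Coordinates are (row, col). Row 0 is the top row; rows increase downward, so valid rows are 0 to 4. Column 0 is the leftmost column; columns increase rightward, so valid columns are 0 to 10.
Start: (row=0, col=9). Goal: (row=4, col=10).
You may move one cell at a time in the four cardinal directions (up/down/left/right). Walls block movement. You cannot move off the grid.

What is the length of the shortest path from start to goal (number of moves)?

BFS from (row=0, col=9) until reaching (row=4, col=10):
  Distance 0: (row=0, col=9)
  Distance 1: (row=0, col=8), (row=0, col=10)
  Distance 2: (row=1, col=8), (row=1, col=10)
  Distance 3: (row=1, col=7), (row=2, col=8)
  Distance 4: (row=1, col=6), (row=2, col=7), (row=2, col=9), (row=3, col=8)
  Distance 5: (row=0, col=6), (row=2, col=6), (row=3, col=7), (row=3, col=9)
  Distance 6: (row=0, col=5), (row=2, col=5), (row=3, col=10), (row=4, col=7)
  Distance 7: (row=2, col=4), (row=3, col=5), (row=4, col=6), (row=4, col=10)  <- goal reached here
One shortest path (7 moves): (row=0, col=9) -> (row=0, col=8) -> (row=1, col=8) -> (row=2, col=8) -> (row=2, col=9) -> (row=3, col=9) -> (row=3, col=10) -> (row=4, col=10)

Answer: Shortest path length: 7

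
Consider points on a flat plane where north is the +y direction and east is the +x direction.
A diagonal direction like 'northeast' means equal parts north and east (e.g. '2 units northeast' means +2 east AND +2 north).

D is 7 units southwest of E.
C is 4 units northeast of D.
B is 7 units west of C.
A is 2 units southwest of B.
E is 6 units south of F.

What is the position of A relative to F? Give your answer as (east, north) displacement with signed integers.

Place F at the origin (east=0, north=0).
  E is 6 units south of F: delta (east=+0, north=-6); E at (east=0, north=-6).
  D is 7 units southwest of E: delta (east=-7, north=-7); D at (east=-7, north=-13).
  C is 4 units northeast of D: delta (east=+4, north=+4); C at (east=-3, north=-9).
  B is 7 units west of C: delta (east=-7, north=+0); B at (east=-10, north=-9).
  A is 2 units southwest of B: delta (east=-2, north=-2); A at (east=-12, north=-11).
Therefore A relative to F: (east=-12, north=-11).

Answer: A is at (east=-12, north=-11) relative to F.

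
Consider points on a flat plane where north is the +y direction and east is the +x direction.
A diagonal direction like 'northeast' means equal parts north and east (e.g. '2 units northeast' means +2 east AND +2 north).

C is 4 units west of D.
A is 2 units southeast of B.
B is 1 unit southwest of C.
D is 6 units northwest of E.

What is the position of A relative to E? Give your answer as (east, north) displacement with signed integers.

Answer: A is at (east=-9, north=3) relative to E.

Derivation:
Place E at the origin (east=0, north=0).
  D is 6 units northwest of E: delta (east=-6, north=+6); D at (east=-6, north=6).
  C is 4 units west of D: delta (east=-4, north=+0); C at (east=-10, north=6).
  B is 1 unit southwest of C: delta (east=-1, north=-1); B at (east=-11, north=5).
  A is 2 units southeast of B: delta (east=+2, north=-2); A at (east=-9, north=3).
Therefore A relative to E: (east=-9, north=3).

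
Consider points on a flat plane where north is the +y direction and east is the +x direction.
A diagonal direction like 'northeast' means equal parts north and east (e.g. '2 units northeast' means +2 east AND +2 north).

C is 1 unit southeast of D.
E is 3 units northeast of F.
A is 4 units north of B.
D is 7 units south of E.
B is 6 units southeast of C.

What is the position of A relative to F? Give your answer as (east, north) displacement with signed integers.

Place F at the origin (east=0, north=0).
  E is 3 units northeast of F: delta (east=+3, north=+3); E at (east=3, north=3).
  D is 7 units south of E: delta (east=+0, north=-7); D at (east=3, north=-4).
  C is 1 unit southeast of D: delta (east=+1, north=-1); C at (east=4, north=-5).
  B is 6 units southeast of C: delta (east=+6, north=-6); B at (east=10, north=-11).
  A is 4 units north of B: delta (east=+0, north=+4); A at (east=10, north=-7).
Therefore A relative to F: (east=10, north=-7).

Answer: A is at (east=10, north=-7) relative to F.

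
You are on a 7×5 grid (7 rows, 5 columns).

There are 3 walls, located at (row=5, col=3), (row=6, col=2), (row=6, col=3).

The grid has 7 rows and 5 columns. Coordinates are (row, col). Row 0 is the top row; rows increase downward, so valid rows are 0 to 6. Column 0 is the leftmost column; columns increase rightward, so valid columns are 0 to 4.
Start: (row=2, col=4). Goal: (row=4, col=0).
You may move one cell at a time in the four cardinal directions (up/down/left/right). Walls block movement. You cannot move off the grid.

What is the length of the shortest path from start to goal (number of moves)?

BFS from (row=2, col=4) until reaching (row=4, col=0):
  Distance 0: (row=2, col=4)
  Distance 1: (row=1, col=4), (row=2, col=3), (row=3, col=4)
  Distance 2: (row=0, col=4), (row=1, col=3), (row=2, col=2), (row=3, col=3), (row=4, col=4)
  Distance 3: (row=0, col=3), (row=1, col=2), (row=2, col=1), (row=3, col=2), (row=4, col=3), (row=5, col=4)
  Distance 4: (row=0, col=2), (row=1, col=1), (row=2, col=0), (row=3, col=1), (row=4, col=2), (row=6, col=4)
  Distance 5: (row=0, col=1), (row=1, col=0), (row=3, col=0), (row=4, col=1), (row=5, col=2)
  Distance 6: (row=0, col=0), (row=4, col=0), (row=5, col=1)  <- goal reached here
One shortest path (6 moves): (row=2, col=4) -> (row=2, col=3) -> (row=2, col=2) -> (row=2, col=1) -> (row=2, col=0) -> (row=3, col=0) -> (row=4, col=0)

Answer: Shortest path length: 6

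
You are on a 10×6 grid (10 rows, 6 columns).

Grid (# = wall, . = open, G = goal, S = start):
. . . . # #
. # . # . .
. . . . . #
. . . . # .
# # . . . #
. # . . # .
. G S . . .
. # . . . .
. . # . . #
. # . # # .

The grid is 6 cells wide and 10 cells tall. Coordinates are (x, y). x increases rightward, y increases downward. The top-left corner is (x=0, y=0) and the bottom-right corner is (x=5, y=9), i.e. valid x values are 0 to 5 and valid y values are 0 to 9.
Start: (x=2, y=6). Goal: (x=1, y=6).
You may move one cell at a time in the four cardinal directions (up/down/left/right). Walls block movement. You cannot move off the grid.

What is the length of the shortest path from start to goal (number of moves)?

BFS from (x=2, y=6) until reaching (x=1, y=6):
  Distance 0: (x=2, y=6)
  Distance 1: (x=2, y=5), (x=1, y=6), (x=3, y=6), (x=2, y=7)  <- goal reached here
One shortest path (1 moves): (x=2, y=6) -> (x=1, y=6)

Answer: Shortest path length: 1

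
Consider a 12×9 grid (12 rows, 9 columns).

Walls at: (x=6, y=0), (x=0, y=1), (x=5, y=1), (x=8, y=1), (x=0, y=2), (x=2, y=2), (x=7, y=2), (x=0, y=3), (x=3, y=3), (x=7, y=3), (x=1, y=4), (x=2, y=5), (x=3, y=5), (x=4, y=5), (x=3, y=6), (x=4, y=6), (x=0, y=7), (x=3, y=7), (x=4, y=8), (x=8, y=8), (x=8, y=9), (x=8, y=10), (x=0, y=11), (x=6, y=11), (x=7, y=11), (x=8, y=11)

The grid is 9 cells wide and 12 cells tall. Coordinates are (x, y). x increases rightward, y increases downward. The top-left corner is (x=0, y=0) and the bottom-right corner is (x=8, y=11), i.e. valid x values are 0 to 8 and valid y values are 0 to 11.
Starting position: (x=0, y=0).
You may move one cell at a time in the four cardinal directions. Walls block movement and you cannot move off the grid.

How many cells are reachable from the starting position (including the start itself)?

BFS flood-fill from (x=0, y=0):
  Distance 0: (x=0, y=0)
  Distance 1: (x=1, y=0)
  Distance 2: (x=2, y=0), (x=1, y=1)
  Distance 3: (x=3, y=0), (x=2, y=1), (x=1, y=2)
  Distance 4: (x=4, y=0), (x=3, y=1), (x=1, y=3)
  Distance 5: (x=5, y=0), (x=4, y=1), (x=3, y=2), (x=2, y=3)
  Distance 6: (x=4, y=2), (x=2, y=4)
  Distance 7: (x=5, y=2), (x=4, y=3), (x=3, y=4)
  Distance 8: (x=6, y=2), (x=5, y=3), (x=4, y=4)
  Distance 9: (x=6, y=1), (x=6, y=3), (x=5, y=4)
  Distance 10: (x=7, y=1), (x=6, y=4), (x=5, y=5)
  Distance 11: (x=7, y=0), (x=7, y=4), (x=6, y=5), (x=5, y=6)
  Distance 12: (x=8, y=0), (x=8, y=4), (x=7, y=5), (x=6, y=6), (x=5, y=7)
  Distance 13: (x=8, y=3), (x=8, y=5), (x=7, y=6), (x=4, y=7), (x=6, y=7), (x=5, y=8)
  Distance 14: (x=8, y=2), (x=8, y=6), (x=7, y=7), (x=6, y=8), (x=5, y=9)
  Distance 15: (x=8, y=7), (x=7, y=8), (x=4, y=9), (x=6, y=9), (x=5, y=10)
  Distance 16: (x=3, y=9), (x=7, y=9), (x=4, y=10), (x=6, y=10), (x=5, y=11)
  Distance 17: (x=3, y=8), (x=2, y=9), (x=3, y=10), (x=7, y=10), (x=4, y=11)
  Distance 18: (x=2, y=8), (x=1, y=9), (x=2, y=10), (x=3, y=11)
  Distance 19: (x=2, y=7), (x=1, y=8), (x=0, y=9), (x=1, y=10), (x=2, y=11)
  Distance 20: (x=2, y=6), (x=1, y=7), (x=0, y=8), (x=0, y=10), (x=1, y=11)
  Distance 21: (x=1, y=6)
  Distance 22: (x=1, y=5), (x=0, y=6)
  Distance 23: (x=0, y=5)
  Distance 24: (x=0, y=4)
Total reachable: 82 (grid has 82 open cells total)

Answer: Reachable cells: 82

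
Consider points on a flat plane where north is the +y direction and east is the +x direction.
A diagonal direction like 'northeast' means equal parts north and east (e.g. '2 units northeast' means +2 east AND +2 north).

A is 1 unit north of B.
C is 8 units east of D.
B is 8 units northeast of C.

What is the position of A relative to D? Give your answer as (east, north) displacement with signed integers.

Answer: A is at (east=16, north=9) relative to D.

Derivation:
Place D at the origin (east=0, north=0).
  C is 8 units east of D: delta (east=+8, north=+0); C at (east=8, north=0).
  B is 8 units northeast of C: delta (east=+8, north=+8); B at (east=16, north=8).
  A is 1 unit north of B: delta (east=+0, north=+1); A at (east=16, north=9).
Therefore A relative to D: (east=16, north=9).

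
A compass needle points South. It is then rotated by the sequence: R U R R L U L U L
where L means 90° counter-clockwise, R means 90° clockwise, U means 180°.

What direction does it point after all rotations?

Start: South
  R (right (90° clockwise)) -> West
  U (U-turn (180°)) -> East
  R (right (90° clockwise)) -> South
  R (right (90° clockwise)) -> West
  L (left (90° counter-clockwise)) -> South
  U (U-turn (180°)) -> North
  L (left (90° counter-clockwise)) -> West
  U (U-turn (180°)) -> East
  L (left (90° counter-clockwise)) -> North
Final: North

Answer: Final heading: North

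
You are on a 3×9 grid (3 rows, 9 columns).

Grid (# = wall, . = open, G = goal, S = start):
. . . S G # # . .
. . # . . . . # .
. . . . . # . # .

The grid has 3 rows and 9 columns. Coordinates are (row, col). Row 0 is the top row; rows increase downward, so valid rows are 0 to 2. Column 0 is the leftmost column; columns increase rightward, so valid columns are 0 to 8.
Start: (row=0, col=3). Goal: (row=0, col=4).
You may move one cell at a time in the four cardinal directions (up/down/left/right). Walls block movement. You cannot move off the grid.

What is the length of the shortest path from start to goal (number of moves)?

Answer: Shortest path length: 1

Derivation:
BFS from (row=0, col=3) until reaching (row=0, col=4):
  Distance 0: (row=0, col=3)
  Distance 1: (row=0, col=2), (row=0, col=4), (row=1, col=3)  <- goal reached here
One shortest path (1 moves): (row=0, col=3) -> (row=0, col=4)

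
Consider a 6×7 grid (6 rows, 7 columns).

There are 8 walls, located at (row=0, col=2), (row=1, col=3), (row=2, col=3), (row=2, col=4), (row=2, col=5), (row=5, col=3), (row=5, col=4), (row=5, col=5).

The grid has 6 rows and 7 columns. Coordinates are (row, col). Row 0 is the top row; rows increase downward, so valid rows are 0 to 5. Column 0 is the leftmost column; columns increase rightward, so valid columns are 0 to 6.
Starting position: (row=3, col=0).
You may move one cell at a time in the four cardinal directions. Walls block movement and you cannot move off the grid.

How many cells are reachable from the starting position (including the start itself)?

Answer: Reachable cells: 34

Derivation:
BFS flood-fill from (row=3, col=0):
  Distance 0: (row=3, col=0)
  Distance 1: (row=2, col=0), (row=3, col=1), (row=4, col=0)
  Distance 2: (row=1, col=0), (row=2, col=1), (row=3, col=2), (row=4, col=1), (row=5, col=0)
  Distance 3: (row=0, col=0), (row=1, col=1), (row=2, col=2), (row=3, col=3), (row=4, col=2), (row=5, col=1)
  Distance 4: (row=0, col=1), (row=1, col=2), (row=3, col=4), (row=4, col=3), (row=5, col=2)
  Distance 5: (row=3, col=5), (row=4, col=4)
  Distance 6: (row=3, col=6), (row=4, col=5)
  Distance 7: (row=2, col=6), (row=4, col=6)
  Distance 8: (row=1, col=6), (row=5, col=6)
  Distance 9: (row=0, col=6), (row=1, col=5)
  Distance 10: (row=0, col=5), (row=1, col=4)
  Distance 11: (row=0, col=4)
  Distance 12: (row=0, col=3)
Total reachable: 34 (grid has 34 open cells total)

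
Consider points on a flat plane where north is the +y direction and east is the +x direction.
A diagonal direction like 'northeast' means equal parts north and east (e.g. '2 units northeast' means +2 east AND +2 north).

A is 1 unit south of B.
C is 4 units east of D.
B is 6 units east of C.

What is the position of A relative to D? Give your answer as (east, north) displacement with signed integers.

Answer: A is at (east=10, north=-1) relative to D.

Derivation:
Place D at the origin (east=0, north=0).
  C is 4 units east of D: delta (east=+4, north=+0); C at (east=4, north=0).
  B is 6 units east of C: delta (east=+6, north=+0); B at (east=10, north=0).
  A is 1 unit south of B: delta (east=+0, north=-1); A at (east=10, north=-1).
Therefore A relative to D: (east=10, north=-1).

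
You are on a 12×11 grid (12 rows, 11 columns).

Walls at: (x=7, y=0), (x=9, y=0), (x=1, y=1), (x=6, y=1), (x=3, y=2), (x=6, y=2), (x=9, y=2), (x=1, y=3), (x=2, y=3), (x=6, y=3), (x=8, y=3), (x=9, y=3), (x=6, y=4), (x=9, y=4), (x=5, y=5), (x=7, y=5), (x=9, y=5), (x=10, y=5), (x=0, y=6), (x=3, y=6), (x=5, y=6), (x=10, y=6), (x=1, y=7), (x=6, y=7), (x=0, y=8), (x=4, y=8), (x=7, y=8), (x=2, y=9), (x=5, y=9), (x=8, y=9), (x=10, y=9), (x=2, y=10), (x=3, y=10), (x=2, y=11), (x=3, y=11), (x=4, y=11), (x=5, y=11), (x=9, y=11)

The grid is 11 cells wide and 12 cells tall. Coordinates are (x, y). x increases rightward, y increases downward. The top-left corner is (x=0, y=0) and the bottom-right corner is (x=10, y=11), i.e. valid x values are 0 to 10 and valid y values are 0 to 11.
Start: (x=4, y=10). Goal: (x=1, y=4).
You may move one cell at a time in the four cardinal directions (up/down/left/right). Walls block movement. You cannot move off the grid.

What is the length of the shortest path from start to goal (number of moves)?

BFS from (x=4, y=10) until reaching (x=1, y=4):
  Distance 0: (x=4, y=10)
  Distance 1: (x=4, y=9), (x=5, y=10)
  Distance 2: (x=3, y=9), (x=6, y=10)
  Distance 3: (x=3, y=8), (x=6, y=9), (x=7, y=10), (x=6, y=11)
  Distance 4: (x=3, y=7), (x=2, y=8), (x=6, y=8), (x=7, y=9), (x=8, y=10), (x=7, y=11)
  Distance 5: (x=2, y=7), (x=4, y=7), (x=1, y=8), (x=5, y=8), (x=9, y=10), (x=8, y=11)
  Distance 6: (x=2, y=6), (x=4, y=6), (x=5, y=7), (x=1, y=9), (x=9, y=9), (x=10, y=10)
  Distance 7: (x=2, y=5), (x=4, y=5), (x=1, y=6), (x=9, y=8), (x=0, y=9), (x=1, y=10), (x=10, y=11)
  Distance 8: (x=2, y=4), (x=4, y=4), (x=1, y=5), (x=3, y=5), (x=9, y=7), (x=8, y=8), (x=10, y=8), (x=0, y=10), (x=1, y=11)
  Distance 9: (x=4, y=3), (x=1, y=4), (x=3, y=4), (x=5, y=4), (x=0, y=5), (x=9, y=6), (x=8, y=7), (x=10, y=7), (x=0, y=11)  <- goal reached here
One shortest path (9 moves): (x=4, y=10) -> (x=4, y=9) -> (x=3, y=9) -> (x=3, y=8) -> (x=2, y=8) -> (x=2, y=7) -> (x=2, y=6) -> (x=1, y=6) -> (x=1, y=5) -> (x=1, y=4)

Answer: Shortest path length: 9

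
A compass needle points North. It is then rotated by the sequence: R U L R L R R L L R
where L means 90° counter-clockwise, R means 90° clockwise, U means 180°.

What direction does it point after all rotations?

Start: North
  R (right (90° clockwise)) -> East
  U (U-turn (180°)) -> West
  L (left (90° counter-clockwise)) -> South
  R (right (90° clockwise)) -> West
  L (left (90° counter-clockwise)) -> South
  R (right (90° clockwise)) -> West
  R (right (90° clockwise)) -> North
  L (left (90° counter-clockwise)) -> West
  L (left (90° counter-clockwise)) -> South
  R (right (90° clockwise)) -> West
Final: West

Answer: Final heading: West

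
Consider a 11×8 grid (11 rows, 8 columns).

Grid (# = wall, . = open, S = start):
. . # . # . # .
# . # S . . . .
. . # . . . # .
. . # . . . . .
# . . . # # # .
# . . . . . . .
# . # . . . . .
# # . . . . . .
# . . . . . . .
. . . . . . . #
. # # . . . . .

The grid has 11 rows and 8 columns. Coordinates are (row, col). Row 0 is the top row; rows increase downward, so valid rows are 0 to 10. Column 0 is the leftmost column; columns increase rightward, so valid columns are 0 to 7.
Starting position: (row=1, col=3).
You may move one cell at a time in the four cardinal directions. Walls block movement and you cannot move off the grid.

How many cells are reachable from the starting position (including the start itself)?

Answer: Reachable cells: 67

Derivation:
BFS flood-fill from (row=1, col=3):
  Distance 0: (row=1, col=3)
  Distance 1: (row=0, col=3), (row=1, col=4), (row=2, col=3)
  Distance 2: (row=1, col=5), (row=2, col=4), (row=3, col=3)
  Distance 3: (row=0, col=5), (row=1, col=6), (row=2, col=5), (row=3, col=4), (row=4, col=3)
  Distance 4: (row=1, col=7), (row=3, col=5), (row=4, col=2), (row=5, col=3)
  Distance 5: (row=0, col=7), (row=2, col=7), (row=3, col=6), (row=4, col=1), (row=5, col=2), (row=5, col=4), (row=6, col=3)
  Distance 6: (row=3, col=1), (row=3, col=7), (row=5, col=1), (row=5, col=5), (row=6, col=4), (row=7, col=3)
  Distance 7: (row=2, col=1), (row=3, col=0), (row=4, col=7), (row=5, col=6), (row=6, col=1), (row=6, col=5), (row=7, col=2), (row=7, col=4), (row=8, col=3)
  Distance 8: (row=1, col=1), (row=2, col=0), (row=5, col=7), (row=6, col=6), (row=7, col=5), (row=8, col=2), (row=8, col=4), (row=9, col=3)
  Distance 9: (row=0, col=1), (row=6, col=7), (row=7, col=6), (row=8, col=1), (row=8, col=5), (row=9, col=2), (row=9, col=4), (row=10, col=3)
  Distance 10: (row=0, col=0), (row=7, col=7), (row=8, col=6), (row=9, col=1), (row=9, col=5), (row=10, col=4)
  Distance 11: (row=8, col=7), (row=9, col=0), (row=9, col=6), (row=10, col=5)
  Distance 12: (row=10, col=0), (row=10, col=6)
  Distance 13: (row=10, col=7)
Total reachable: 67 (grid has 67 open cells total)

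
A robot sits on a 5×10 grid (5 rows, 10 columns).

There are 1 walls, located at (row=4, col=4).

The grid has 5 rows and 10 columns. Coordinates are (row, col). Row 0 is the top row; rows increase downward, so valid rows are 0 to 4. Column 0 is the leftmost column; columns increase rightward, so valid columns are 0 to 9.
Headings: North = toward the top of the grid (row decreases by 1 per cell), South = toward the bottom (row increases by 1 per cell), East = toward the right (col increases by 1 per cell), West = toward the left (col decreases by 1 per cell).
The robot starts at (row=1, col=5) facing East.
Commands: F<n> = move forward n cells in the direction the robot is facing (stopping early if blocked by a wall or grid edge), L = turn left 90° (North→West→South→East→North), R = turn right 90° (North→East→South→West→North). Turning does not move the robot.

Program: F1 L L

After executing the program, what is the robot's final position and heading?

Answer: Final position: (row=1, col=6), facing West

Derivation:
Start: (row=1, col=5), facing East
  F1: move forward 1, now at (row=1, col=6)
  L: turn left, now facing North
  L: turn left, now facing West
Final: (row=1, col=6), facing West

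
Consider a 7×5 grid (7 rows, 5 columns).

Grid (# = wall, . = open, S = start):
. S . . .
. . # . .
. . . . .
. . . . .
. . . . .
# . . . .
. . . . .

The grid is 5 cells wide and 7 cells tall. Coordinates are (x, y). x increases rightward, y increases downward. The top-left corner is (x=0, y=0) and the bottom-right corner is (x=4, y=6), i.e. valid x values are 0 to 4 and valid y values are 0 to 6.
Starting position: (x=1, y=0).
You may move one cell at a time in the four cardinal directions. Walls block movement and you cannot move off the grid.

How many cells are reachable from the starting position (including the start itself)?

Answer: Reachable cells: 33

Derivation:
BFS flood-fill from (x=1, y=0):
  Distance 0: (x=1, y=0)
  Distance 1: (x=0, y=0), (x=2, y=0), (x=1, y=1)
  Distance 2: (x=3, y=0), (x=0, y=1), (x=1, y=2)
  Distance 3: (x=4, y=0), (x=3, y=1), (x=0, y=2), (x=2, y=2), (x=1, y=3)
  Distance 4: (x=4, y=1), (x=3, y=2), (x=0, y=3), (x=2, y=3), (x=1, y=4)
  Distance 5: (x=4, y=2), (x=3, y=3), (x=0, y=4), (x=2, y=4), (x=1, y=5)
  Distance 6: (x=4, y=3), (x=3, y=4), (x=2, y=5), (x=1, y=6)
  Distance 7: (x=4, y=4), (x=3, y=5), (x=0, y=6), (x=2, y=6)
  Distance 8: (x=4, y=5), (x=3, y=6)
  Distance 9: (x=4, y=6)
Total reachable: 33 (grid has 33 open cells total)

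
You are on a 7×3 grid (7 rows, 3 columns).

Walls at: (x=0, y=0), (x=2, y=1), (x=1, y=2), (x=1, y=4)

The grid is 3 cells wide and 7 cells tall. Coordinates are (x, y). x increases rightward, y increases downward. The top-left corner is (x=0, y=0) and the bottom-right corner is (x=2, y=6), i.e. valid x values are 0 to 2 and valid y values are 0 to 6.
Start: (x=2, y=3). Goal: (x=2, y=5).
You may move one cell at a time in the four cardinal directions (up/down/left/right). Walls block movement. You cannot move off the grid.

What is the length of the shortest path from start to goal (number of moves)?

Answer: Shortest path length: 2

Derivation:
BFS from (x=2, y=3) until reaching (x=2, y=5):
  Distance 0: (x=2, y=3)
  Distance 1: (x=2, y=2), (x=1, y=3), (x=2, y=4)
  Distance 2: (x=0, y=3), (x=2, y=5)  <- goal reached here
One shortest path (2 moves): (x=2, y=3) -> (x=2, y=4) -> (x=2, y=5)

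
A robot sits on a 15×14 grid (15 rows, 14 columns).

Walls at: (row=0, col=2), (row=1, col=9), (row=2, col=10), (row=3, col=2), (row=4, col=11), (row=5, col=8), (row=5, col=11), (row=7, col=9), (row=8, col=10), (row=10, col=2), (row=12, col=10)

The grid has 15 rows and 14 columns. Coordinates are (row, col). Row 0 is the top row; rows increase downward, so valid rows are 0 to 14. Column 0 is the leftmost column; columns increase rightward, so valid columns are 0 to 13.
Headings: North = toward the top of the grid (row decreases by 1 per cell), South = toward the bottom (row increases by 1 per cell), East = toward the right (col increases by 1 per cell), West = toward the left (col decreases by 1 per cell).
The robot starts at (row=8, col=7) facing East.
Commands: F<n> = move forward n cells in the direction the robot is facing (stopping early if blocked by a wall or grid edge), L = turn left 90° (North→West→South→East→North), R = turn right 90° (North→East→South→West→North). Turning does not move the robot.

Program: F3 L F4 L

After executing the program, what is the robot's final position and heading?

Start: (row=8, col=7), facing East
  F3: move forward 2/3 (blocked), now at (row=8, col=9)
  L: turn left, now facing North
  F4: move forward 0/4 (blocked), now at (row=8, col=9)
  L: turn left, now facing West
Final: (row=8, col=9), facing West

Answer: Final position: (row=8, col=9), facing West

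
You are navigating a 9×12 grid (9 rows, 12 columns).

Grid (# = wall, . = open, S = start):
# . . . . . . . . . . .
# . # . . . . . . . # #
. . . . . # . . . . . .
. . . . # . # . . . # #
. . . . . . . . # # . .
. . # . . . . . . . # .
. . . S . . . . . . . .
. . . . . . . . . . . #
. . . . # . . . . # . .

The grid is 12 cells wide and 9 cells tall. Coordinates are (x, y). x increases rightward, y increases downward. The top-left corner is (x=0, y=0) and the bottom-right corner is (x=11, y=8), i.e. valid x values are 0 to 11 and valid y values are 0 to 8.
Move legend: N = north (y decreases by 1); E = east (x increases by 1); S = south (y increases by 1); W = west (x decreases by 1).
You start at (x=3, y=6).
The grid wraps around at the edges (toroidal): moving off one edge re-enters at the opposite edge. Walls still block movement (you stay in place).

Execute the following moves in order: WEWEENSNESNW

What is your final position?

Answer: Final position: (x=4, y=5)

Derivation:
Start: (x=3, y=6)
  W (west): (x=3, y=6) -> (x=2, y=6)
  E (east): (x=2, y=6) -> (x=3, y=6)
  W (west): (x=3, y=6) -> (x=2, y=6)
  E (east): (x=2, y=6) -> (x=3, y=6)
  E (east): (x=3, y=6) -> (x=4, y=6)
  N (north): (x=4, y=6) -> (x=4, y=5)
  S (south): (x=4, y=5) -> (x=4, y=6)
  N (north): (x=4, y=6) -> (x=4, y=5)
  E (east): (x=4, y=5) -> (x=5, y=5)
  S (south): (x=5, y=5) -> (x=5, y=6)
  N (north): (x=5, y=6) -> (x=5, y=5)
  W (west): (x=5, y=5) -> (x=4, y=5)
Final: (x=4, y=5)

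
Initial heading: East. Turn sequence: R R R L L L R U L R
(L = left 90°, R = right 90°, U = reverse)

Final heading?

Start: East
  R (right (90° clockwise)) -> South
  R (right (90° clockwise)) -> West
  R (right (90° clockwise)) -> North
  L (left (90° counter-clockwise)) -> West
  L (left (90° counter-clockwise)) -> South
  L (left (90° counter-clockwise)) -> East
  R (right (90° clockwise)) -> South
  U (U-turn (180°)) -> North
  L (left (90° counter-clockwise)) -> West
  R (right (90° clockwise)) -> North
Final: North

Answer: Final heading: North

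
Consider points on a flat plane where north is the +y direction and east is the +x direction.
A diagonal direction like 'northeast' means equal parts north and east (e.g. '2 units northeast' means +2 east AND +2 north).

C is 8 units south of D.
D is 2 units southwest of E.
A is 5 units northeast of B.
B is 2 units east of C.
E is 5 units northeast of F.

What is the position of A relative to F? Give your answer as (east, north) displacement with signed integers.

Place F at the origin (east=0, north=0).
  E is 5 units northeast of F: delta (east=+5, north=+5); E at (east=5, north=5).
  D is 2 units southwest of E: delta (east=-2, north=-2); D at (east=3, north=3).
  C is 8 units south of D: delta (east=+0, north=-8); C at (east=3, north=-5).
  B is 2 units east of C: delta (east=+2, north=+0); B at (east=5, north=-5).
  A is 5 units northeast of B: delta (east=+5, north=+5); A at (east=10, north=0).
Therefore A relative to F: (east=10, north=0).

Answer: A is at (east=10, north=0) relative to F.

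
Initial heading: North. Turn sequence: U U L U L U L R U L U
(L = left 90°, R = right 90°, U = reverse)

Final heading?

Start: North
  U (U-turn (180°)) -> South
  U (U-turn (180°)) -> North
  L (left (90° counter-clockwise)) -> West
  U (U-turn (180°)) -> East
  L (left (90° counter-clockwise)) -> North
  U (U-turn (180°)) -> South
  L (left (90° counter-clockwise)) -> East
  R (right (90° clockwise)) -> South
  U (U-turn (180°)) -> North
  L (left (90° counter-clockwise)) -> West
  U (U-turn (180°)) -> East
Final: East

Answer: Final heading: East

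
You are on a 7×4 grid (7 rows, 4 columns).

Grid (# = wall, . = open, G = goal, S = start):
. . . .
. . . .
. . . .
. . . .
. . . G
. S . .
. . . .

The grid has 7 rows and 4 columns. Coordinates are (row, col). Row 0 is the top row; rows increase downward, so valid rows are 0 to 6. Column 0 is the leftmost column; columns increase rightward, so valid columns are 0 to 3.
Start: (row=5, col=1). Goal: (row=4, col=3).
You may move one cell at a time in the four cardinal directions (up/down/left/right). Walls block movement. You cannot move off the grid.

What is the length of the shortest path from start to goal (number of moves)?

Answer: Shortest path length: 3

Derivation:
BFS from (row=5, col=1) until reaching (row=4, col=3):
  Distance 0: (row=5, col=1)
  Distance 1: (row=4, col=1), (row=5, col=0), (row=5, col=2), (row=6, col=1)
  Distance 2: (row=3, col=1), (row=4, col=0), (row=4, col=2), (row=5, col=3), (row=6, col=0), (row=6, col=2)
  Distance 3: (row=2, col=1), (row=3, col=0), (row=3, col=2), (row=4, col=3), (row=6, col=3)  <- goal reached here
One shortest path (3 moves): (row=5, col=1) -> (row=5, col=2) -> (row=5, col=3) -> (row=4, col=3)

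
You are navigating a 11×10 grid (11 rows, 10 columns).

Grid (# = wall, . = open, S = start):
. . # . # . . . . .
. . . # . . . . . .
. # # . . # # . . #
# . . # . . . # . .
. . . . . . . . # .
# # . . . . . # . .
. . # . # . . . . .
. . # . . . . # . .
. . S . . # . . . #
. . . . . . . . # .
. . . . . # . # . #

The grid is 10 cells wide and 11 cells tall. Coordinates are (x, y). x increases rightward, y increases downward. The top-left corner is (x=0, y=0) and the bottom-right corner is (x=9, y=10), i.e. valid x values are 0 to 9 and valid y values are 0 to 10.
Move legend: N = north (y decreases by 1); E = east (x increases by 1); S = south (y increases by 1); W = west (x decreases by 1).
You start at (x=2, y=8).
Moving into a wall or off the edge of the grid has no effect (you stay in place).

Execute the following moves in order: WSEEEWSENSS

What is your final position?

Start: (x=2, y=8)
  W (west): (x=2, y=8) -> (x=1, y=8)
  S (south): (x=1, y=8) -> (x=1, y=9)
  E (east): (x=1, y=9) -> (x=2, y=9)
  E (east): (x=2, y=9) -> (x=3, y=9)
  E (east): (x=3, y=9) -> (x=4, y=9)
  W (west): (x=4, y=9) -> (x=3, y=9)
  S (south): (x=3, y=9) -> (x=3, y=10)
  E (east): (x=3, y=10) -> (x=4, y=10)
  N (north): (x=4, y=10) -> (x=4, y=9)
  S (south): (x=4, y=9) -> (x=4, y=10)
  S (south): blocked, stay at (x=4, y=10)
Final: (x=4, y=10)

Answer: Final position: (x=4, y=10)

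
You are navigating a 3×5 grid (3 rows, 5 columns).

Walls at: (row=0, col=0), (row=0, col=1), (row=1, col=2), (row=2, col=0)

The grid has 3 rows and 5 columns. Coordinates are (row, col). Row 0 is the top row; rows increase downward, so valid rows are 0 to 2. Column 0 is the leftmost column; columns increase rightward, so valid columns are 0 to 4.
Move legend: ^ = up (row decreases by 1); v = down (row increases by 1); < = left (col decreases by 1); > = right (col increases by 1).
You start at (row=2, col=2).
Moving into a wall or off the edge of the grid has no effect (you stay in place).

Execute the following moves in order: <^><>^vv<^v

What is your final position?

Answer: Final position: (row=2, col=1)

Derivation:
Start: (row=2, col=2)
  < (left): (row=2, col=2) -> (row=2, col=1)
  ^ (up): (row=2, col=1) -> (row=1, col=1)
  > (right): blocked, stay at (row=1, col=1)
  < (left): (row=1, col=1) -> (row=1, col=0)
  > (right): (row=1, col=0) -> (row=1, col=1)
  ^ (up): blocked, stay at (row=1, col=1)
  v (down): (row=1, col=1) -> (row=2, col=1)
  v (down): blocked, stay at (row=2, col=1)
  < (left): blocked, stay at (row=2, col=1)
  ^ (up): (row=2, col=1) -> (row=1, col=1)
  v (down): (row=1, col=1) -> (row=2, col=1)
Final: (row=2, col=1)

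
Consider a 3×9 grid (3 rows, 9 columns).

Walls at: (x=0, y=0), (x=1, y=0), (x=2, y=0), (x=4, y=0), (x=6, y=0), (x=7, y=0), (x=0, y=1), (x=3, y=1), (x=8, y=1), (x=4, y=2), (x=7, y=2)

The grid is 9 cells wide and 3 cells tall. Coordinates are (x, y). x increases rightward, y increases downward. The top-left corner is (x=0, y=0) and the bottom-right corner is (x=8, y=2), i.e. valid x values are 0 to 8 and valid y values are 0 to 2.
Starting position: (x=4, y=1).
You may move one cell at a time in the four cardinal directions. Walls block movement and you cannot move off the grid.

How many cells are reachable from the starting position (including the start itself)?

BFS flood-fill from (x=4, y=1):
  Distance 0: (x=4, y=1)
  Distance 1: (x=5, y=1)
  Distance 2: (x=5, y=0), (x=6, y=1), (x=5, y=2)
  Distance 3: (x=7, y=1), (x=6, y=2)
Total reachable: 7 (grid has 16 open cells total)

Answer: Reachable cells: 7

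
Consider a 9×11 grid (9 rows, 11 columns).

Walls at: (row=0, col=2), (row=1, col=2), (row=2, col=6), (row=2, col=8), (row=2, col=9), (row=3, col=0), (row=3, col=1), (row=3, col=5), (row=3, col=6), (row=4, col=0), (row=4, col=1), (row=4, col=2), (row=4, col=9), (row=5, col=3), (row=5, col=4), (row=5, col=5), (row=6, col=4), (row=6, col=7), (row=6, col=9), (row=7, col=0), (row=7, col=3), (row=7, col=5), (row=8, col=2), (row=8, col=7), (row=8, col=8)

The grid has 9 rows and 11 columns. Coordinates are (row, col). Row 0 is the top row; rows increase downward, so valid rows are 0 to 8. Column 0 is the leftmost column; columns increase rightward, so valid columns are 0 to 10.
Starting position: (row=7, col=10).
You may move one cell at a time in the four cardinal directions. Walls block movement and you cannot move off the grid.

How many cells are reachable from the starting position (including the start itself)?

Answer: Reachable cells: 63

Derivation:
BFS flood-fill from (row=7, col=10):
  Distance 0: (row=7, col=10)
  Distance 1: (row=6, col=10), (row=7, col=9), (row=8, col=10)
  Distance 2: (row=5, col=10), (row=7, col=8), (row=8, col=9)
  Distance 3: (row=4, col=10), (row=5, col=9), (row=6, col=8), (row=7, col=7)
  Distance 4: (row=3, col=10), (row=5, col=8), (row=7, col=6)
  Distance 5: (row=2, col=10), (row=3, col=9), (row=4, col=8), (row=5, col=7), (row=6, col=6), (row=8, col=6)
  Distance 6: (row=1, col=10), (row=3, col=8), (row=4, col=7), (row=5, col=6), (row=6, col=5), (row=8, col=5)
  Distance 7: (row=0, col=10), (row=1, col=9), (row=3, col=7), (row=4, col=6), (row=8, col=4)
  Distance 8: (row=0, col=9), (row=1, col=8), (row=2, col=7), (row=4, col=5), (row=7, col=4), (row=8, col=3)
  Distance 9: (row=0, col=8), (row=1, col=7), (row=4, col=4)
  Distance 10: (row=0, col=7), (row=1, col=6), (row=3, col=4), (row=4, col=3)
  Distance 11: (row=0, col=6), (row=1, col=5), (row=2, col=4), (row=3, col=3)
  Distance 12: (row=0, col=5), (row=1, col=4), (row=2, col=3), (row=2, col=5), (row=3, col=2)
  Distance 13: (row=0, col=4), (row=1, col=3), (row=2, col=2)
  Distance 14: (row=0, col=3), (row=2, col=1)
  Distance 15: (row=1, col=1), (row=2, col=0)
  Distance 16: (row=0, col=1), (row=1, col=0)
  Distance 17: (row=0, col=0)
Total reachable: 63 (grid has 74 open cells total)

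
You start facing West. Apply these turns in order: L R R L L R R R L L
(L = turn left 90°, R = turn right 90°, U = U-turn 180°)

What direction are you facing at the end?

Start: West
  L (left (90° counter-clockwise)) -> South
  R (right (90° clockwise)) -> West
  R (right (90° clockwise)) -> North
  L (left (90° counter-clockwise)) -> West
  L (left (90° counter-clockwise)) -> South
  R (right (90° clockwise)) -> West
  R (right (90° clockwise)) -> North
  R (right (90° clockwise)) -> East
  L (left (90° counter-clockwise)) -> North
  L (left (90° counter-clockwise)) -> West
Final: West

Answer: Final heading: West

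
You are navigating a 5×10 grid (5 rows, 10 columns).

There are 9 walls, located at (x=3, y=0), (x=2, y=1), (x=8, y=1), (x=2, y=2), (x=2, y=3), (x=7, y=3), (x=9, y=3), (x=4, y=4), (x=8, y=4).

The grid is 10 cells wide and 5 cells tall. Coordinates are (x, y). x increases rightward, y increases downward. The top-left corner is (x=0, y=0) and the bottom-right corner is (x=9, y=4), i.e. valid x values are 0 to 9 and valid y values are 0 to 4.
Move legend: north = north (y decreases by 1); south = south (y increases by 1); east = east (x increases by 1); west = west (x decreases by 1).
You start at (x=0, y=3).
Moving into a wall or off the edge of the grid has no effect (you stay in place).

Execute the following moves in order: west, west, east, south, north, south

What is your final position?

Answer: Final position: (x=1, y=4)

Derivation:
Start: (x=0, y=3)
  west (west): blocked, stay at (x=0, y=3)
  west (west): blocked, stay at (x=0, y=3)
  east (east): (x=0, y=3) -> (x=1, y=3)
  south (south): (x=1, y=3) -> (x=1, y=4)
  north (north): (x=1, y=4) -> (x=1, y=3)
  south (south): (x=1, y=3) -> (x=1, y=4)
Final: (x=1, y=4)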